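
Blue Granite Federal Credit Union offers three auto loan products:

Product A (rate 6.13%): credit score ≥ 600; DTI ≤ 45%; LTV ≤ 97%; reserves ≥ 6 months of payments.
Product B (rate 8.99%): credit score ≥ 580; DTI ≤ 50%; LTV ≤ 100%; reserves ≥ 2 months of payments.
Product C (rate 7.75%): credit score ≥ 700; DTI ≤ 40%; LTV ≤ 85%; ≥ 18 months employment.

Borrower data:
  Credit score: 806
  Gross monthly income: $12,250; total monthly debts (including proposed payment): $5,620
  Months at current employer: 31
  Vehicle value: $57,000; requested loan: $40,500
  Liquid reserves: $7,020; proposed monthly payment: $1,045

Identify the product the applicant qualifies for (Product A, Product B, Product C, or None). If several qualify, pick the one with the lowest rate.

DTI = 5,620/12,250 = 45.9%.
LTV = 40,500/57,000 = 71.1%.
Reserves = 7,020/1,045 = 6.7 months.
Product A: score 806 ≥ 600; DTI 45.9% > 45%; LTV 71.1% ≤ 97%; reserves 6.7 ≥ 6 mo → does not qualify.
Product B: score 806 ≥ 580; DTI 45.9% ≤ 50%; LTV 71.1% ≤ 100%; reserves 6.7 ≥ 2 mo → qualifies.
Product C: score 806 ≥ 700; DTI 45.9% > 40%; LTV 71.1% ≤ 85%; employment 31 ≥ 18 mo → does not qualify.

Product B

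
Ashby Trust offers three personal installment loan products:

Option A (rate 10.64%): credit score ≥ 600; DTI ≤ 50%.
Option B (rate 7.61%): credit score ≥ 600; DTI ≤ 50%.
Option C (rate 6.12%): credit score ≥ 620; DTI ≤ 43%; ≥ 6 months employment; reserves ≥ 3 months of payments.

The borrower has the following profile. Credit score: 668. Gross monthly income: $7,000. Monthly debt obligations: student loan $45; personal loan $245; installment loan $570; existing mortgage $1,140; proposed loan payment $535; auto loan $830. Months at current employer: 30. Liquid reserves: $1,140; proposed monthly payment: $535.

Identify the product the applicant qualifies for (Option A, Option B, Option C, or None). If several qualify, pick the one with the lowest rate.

Option B

Total debts = (45 + 245 + 570 + 1,140 + 535 + 830) = 3,365; DTI = 3,365/7,000 = 48.1%.
Reserves = 1,140/535 = 2.1 months.
Option A: score 668 ≥ 600; DTI 48.1% ≤ 50% → qualifies.
Option B: score 668 ≥ 600; DTI 48.1% ≤ 50% → qualifies.
Option C: score 668 ≥ 620; DTI 48.1% > 43%; employment 30 ≥ 6 mo; reserves 2.1 < 3 mo → does not qualify.
Qualifying: Option A, Option B. Lowest rate is 7.61% → Option B.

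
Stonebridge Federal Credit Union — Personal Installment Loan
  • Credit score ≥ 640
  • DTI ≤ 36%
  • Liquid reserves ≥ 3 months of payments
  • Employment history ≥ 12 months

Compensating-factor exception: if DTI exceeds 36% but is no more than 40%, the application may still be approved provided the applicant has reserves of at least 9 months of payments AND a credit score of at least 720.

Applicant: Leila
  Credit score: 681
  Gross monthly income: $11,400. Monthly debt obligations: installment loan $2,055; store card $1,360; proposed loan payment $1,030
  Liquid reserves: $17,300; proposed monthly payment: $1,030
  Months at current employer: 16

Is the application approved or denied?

Credit score 681 ≥ 640 (meets base)
Total debts = (2,055 + 1,360 + 1,030) = 4,445. DTI: 4,445 ÷ 11,400 = 39%, over the 36% base limit.
Reserves: 17,300 ÷ 1,030 = 16.8 months (meets 3-month minimum)
Employment 16 ≥ 12 months
39% falls in the override range (36%–40%), so the compensating-factor test applies.
Override check — reserves: 16.8 mo (ok); score: 681 (below 720).
Override conditions not both satisfied; exception does not apply.

Denied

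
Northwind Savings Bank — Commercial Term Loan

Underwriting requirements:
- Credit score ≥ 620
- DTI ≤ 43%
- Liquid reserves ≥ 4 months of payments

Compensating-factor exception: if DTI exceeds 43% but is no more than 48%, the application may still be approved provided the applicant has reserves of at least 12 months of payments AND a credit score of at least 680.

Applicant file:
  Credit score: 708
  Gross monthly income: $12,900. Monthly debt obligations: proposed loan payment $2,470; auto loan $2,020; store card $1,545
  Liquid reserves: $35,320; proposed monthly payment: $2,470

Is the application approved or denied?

Credit score 708 ≥ 620 (meets base)
Total debts = (2,470 + 2,020 + 1,545) = 6,035. DTI = 6,035/12,900 = 46.8% > 43% — standard DTI limit exceeded.
Reserves = 35,320/2,470 = 14.3 months ≥ 4
DTI 46.8% is within the 43%–48% exception band; checking compensating factors.
Override check — reserves: 14.3 mo (ok); score: 708 (ok).
Both compensating conditions met → exception applies.

Approved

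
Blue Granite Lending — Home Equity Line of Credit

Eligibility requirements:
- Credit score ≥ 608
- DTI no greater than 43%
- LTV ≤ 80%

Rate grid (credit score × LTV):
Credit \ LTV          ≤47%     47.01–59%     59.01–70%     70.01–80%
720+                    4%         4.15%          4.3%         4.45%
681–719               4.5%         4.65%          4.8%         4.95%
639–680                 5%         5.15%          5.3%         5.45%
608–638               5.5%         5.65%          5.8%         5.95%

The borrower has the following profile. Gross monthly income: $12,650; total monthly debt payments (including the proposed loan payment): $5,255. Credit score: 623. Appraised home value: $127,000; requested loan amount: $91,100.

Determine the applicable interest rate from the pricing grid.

5.95%

Credit score 623 ≥ 608; DTI = 5,255/12,650 = 41.5% ≤ 43%
LTV = 91,100/127,000 = 71.7% ≤ 80%
Credit 623 → row 608–638; LTV 71.7% → column 70.01–80%. Grid cell → 5.95%.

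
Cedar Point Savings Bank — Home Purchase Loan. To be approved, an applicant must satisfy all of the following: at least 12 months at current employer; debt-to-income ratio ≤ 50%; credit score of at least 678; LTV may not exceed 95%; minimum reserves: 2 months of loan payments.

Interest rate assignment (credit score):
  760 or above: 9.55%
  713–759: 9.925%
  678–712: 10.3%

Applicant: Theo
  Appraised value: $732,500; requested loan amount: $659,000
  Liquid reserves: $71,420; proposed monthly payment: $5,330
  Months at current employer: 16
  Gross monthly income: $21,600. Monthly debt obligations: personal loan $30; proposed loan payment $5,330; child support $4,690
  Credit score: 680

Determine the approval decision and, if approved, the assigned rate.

Credit score 680 ≥ 678 (meets minimum)
LTV: 659,000 ÷ 732,500 = 90%, within 95% cap
Liquid reserves cover 71,420/5,330 = 13.4 months — ≥ 2 required
Employment 16 ≥ 12 months
Total monthly debts = (30 + 5,330 + 4,690) = 10,050. DTI = 10,050/21,600 = 46.5% ≤ 50%
All requirements met. Score 680 falls in the 678–712 tier → 10.3%.

Approved at 10.3%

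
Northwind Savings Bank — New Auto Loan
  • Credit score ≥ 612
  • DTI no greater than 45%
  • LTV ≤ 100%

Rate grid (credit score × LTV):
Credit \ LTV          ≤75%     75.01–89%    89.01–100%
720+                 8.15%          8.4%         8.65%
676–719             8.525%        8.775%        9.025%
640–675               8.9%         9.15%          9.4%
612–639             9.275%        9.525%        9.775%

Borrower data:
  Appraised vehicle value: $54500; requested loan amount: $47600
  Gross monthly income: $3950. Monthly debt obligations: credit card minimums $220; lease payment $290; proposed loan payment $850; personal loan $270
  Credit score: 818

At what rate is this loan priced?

Credit score 818 ≥ 612; Total monthly debts = (220 + 290 + 850 + 270) = 1,630. Debt-to-income = 1,630/3,950 = 41.3% — meets 45% limit
LTV = 47,600/54,500 = 87.3% ≤ 100%
Credit 818 → row 720+; LTV 87.3% → column 75.01–89%. Grid cell → 8.4%.

8.4%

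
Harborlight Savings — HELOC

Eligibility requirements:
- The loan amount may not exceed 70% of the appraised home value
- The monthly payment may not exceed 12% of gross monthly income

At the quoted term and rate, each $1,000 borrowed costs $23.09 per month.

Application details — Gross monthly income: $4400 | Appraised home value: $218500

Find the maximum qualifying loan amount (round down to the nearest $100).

Payment cap: 12% × $4,400 = $528/month.
At $23.09 per $1,000, that supports 528/23.09 × 1,000 ≈ $22,867 → $22,800.
LTV cap: 70% × $218,500 = $152,950 → $152,900.
Binding constraint: payment-to-income.

$22,800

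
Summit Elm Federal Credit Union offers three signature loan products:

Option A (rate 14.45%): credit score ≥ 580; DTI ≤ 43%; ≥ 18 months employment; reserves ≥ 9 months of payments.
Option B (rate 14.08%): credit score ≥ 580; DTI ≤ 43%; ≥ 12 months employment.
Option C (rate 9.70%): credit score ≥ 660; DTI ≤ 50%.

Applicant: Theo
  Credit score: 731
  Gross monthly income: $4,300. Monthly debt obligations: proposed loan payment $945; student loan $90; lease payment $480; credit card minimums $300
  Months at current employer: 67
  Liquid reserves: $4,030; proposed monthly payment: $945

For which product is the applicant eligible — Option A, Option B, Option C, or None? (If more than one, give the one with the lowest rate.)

Total debts = (945 + 90 + 480 + 300) = 1,815; DTI = 1,815/4,300 = 42.2%.
Reserves = 4,030/945 = 4.3 months.
Option A: score 731 ≥ 580; DTI 42.2% ≤ 43%; employment 67 ≥ 18 mo; reserves 4.3 < 9 mo → does not qualify.
Option B: score 731 ≥ 580; DTI 42.2% ≤ 43%; employment 67 ≥ 12 mo → qualifies.
Option C: score 731 ≥ 660; DTI 42.2% ≤ 50% → qualifies.
Qualifying: Option B, Option C. Lowest rate is 9.70% → Option C.

Option C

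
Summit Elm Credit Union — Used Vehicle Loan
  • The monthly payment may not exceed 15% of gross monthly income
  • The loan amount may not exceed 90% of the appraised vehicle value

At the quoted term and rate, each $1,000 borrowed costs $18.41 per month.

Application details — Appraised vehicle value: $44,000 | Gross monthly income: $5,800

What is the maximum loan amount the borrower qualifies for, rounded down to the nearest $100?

$39,600

Payment cap: 15% × $5,800 = $870/month.
At $18.41 per $1,000, that supports 870/18.41 × 1,000 ≈ $47,256 → $47,200.
LTV cap: 90% × $44,000 = $39,600 → $39,600.
Binding constraint: loan-to-value.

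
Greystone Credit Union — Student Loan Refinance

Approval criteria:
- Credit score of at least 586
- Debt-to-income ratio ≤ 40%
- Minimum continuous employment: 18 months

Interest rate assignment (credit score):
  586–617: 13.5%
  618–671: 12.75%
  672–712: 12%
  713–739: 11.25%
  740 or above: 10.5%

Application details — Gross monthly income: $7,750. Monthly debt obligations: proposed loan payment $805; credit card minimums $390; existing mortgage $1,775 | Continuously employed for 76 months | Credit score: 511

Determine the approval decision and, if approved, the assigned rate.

Credit score 511 < 586 (below minimum)
Employment 76 ≥ 18 months
Total monthly debts = (805 + 390 + 1,775) = 2,970. DTI: 2,970 ÷ 7,750 = 38.3%, within the 40% cap
Not all requirements met → denied.

Denied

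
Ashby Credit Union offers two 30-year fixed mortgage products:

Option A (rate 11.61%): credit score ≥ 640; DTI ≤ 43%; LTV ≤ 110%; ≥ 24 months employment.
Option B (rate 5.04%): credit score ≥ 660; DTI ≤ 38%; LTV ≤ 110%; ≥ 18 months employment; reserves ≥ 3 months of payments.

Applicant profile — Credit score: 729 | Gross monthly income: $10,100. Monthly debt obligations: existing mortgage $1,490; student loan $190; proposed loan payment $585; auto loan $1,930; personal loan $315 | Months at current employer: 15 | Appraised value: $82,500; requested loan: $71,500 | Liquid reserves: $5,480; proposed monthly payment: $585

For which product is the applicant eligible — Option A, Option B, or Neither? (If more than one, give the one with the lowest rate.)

Neither

Total debts = (1,490 + 190 + 585 + 1,930 + 315) = 4,510; DTI = 4,510/10,100 = 44.7%.
LTV = 71,500/82,500 = 86.7%.
Reserves = 5,480/585 = 9.4 months.
Option A: score 729 ≥ 640; DTI 44.7% > 43%; LTV 86.7% ≤ 110%; employment 15 < 24 mo → does not qualify.
Option B: score 729 ≥ 660; DTI 44.7% > 38%; LTV 86.7% ≤ 110%; employment 15 < 18 mo; reserves 9.4 ≥ 3 mo → does not qualify.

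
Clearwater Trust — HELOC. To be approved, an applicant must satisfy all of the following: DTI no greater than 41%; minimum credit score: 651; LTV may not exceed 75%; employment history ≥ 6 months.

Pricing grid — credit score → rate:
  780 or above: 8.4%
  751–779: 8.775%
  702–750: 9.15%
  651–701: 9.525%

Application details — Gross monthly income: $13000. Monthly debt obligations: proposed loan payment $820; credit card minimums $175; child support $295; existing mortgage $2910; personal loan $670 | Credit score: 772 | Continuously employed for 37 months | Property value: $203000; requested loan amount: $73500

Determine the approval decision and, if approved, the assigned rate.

Approved at 8.775%

Credit score 772 ≥ 651 (meets minimum)
Employment 37 ≥ 6 months
Total monthly debts = (820 + 175 + 295 + 2,910 + 670) = 4,870. Debt-to-income = 4,870/13,000 = 37.5% — meets 41% limit
Loan-to-value = 73,500/203,000 = 36.2% — pass (75% max)
All requirements met. Score 772 falls in the 751–779 tier → 8.775%.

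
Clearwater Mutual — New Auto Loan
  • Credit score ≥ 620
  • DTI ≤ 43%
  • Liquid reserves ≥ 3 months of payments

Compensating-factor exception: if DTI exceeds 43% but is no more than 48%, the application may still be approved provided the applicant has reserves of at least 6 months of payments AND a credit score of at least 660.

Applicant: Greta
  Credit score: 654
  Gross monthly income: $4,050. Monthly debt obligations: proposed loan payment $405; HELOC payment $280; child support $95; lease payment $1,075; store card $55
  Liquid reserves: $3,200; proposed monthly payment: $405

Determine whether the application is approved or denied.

Denied

Credit score 654 ≥ 620 (meets base)
Total debts = (405 + 280 + 95 + 1,075 + 55) = 1,910. DTI: 1,910 ÷ 4,050 = 47.2%, over the 43% base limit.
Reserves = 3,200/405 = 7.9 months ≥ 3
DTI 47.2% is within the 43%–48% exception band; checking compensating factors.
Override check — reserves: 7.9 mo (ok); score: 654 (below 660).
Compensating-factor requirement not fully met.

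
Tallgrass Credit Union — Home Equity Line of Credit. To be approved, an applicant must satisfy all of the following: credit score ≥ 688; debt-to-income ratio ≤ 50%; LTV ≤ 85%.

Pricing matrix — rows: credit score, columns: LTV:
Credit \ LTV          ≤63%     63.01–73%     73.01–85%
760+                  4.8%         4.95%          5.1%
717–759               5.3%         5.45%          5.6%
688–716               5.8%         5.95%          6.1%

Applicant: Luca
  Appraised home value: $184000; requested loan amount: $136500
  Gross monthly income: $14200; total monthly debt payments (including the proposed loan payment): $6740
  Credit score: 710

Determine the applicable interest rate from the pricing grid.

Credit score 710 ≥ 688; DTI: 6,740 ÷ 14,200 = 47.5%, within the 50% cap
LTV = 136,500/184,000 = 74.2% ≤ 85%
Score 710 is in the 688–716 band; LTV 74.2% is in the 73.01–85% band → 6.1%.

6.1%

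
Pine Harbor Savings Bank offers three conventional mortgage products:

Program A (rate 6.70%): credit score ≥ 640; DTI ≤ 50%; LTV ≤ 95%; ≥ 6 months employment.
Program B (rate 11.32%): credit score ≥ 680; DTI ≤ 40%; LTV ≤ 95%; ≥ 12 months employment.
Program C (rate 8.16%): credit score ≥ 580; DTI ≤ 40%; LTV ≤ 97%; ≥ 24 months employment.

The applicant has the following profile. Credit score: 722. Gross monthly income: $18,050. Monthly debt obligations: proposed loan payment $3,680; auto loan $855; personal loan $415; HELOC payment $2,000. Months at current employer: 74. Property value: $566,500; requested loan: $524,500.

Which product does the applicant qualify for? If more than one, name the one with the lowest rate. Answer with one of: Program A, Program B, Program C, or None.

Total debts = (3,680 + 855 + 415 + 2,000) = 6,950; DTI = 6,950/18,050 = 38.5%.
LTV = 524,500/566,500 = 92.6%.
Program A: score 722 ≥ 640; DTI 38.5% ≤ 50%; LTV 92.6% ≤ 95%; employment 74 ≥ 6 mo → qualifies.
Program B: score 722 ≥ 680; DTI 38.5% ≤ 40%; LTV 92.6% ≤ 95%; employment 74 ≥ 12 mo → qualifies.
Program C: score 722 ≥ 580; DTI 38.5% ≤ 40%; LTV 92.6% ≤ 97%; employment 74 ≥ 24 mo → qualifies.
Qualifying: Program A, Program B, Program C. Lowest rate is 6.70% → Program A.

Program A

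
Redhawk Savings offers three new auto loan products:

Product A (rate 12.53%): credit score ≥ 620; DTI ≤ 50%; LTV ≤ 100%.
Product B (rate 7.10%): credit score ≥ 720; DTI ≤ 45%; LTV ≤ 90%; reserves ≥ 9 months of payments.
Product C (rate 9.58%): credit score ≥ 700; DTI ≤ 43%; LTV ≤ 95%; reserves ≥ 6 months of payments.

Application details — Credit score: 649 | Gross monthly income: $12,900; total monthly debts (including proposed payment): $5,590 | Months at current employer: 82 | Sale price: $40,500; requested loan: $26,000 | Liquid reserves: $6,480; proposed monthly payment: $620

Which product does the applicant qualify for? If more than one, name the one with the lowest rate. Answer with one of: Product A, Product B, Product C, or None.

Product A

DTI = 5,590/12,900 = 43.3%.
LTV = 26,000/40,500 = 64.2%.
Reserves = 6,480/620 = 10.5 months.
Product A: score 649 ≥ 620; DTI 43.3% ≤ 50%; LTV 64.2% ≤ 100% → qualifies.
Product B: score 649 < 720; DTI 43.3% ≤ 45%; LTV 64.2% ≤ 90%; reserves 10.5 ≥ 9 mo → does not qualify.
Product C: score 649 < 700; DTI 43.3% > 43%; LTV 64.2% ≤ 95%; reserves 10.5 ≥ 6 mo → does not qualify.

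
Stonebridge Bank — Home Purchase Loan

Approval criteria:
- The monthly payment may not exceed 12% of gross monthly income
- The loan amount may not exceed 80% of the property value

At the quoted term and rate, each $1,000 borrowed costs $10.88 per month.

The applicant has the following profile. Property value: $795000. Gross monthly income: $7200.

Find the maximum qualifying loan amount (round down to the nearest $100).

Payment cap: 12% × $7,200 = $864/month.
At $10.88 per $1,000, that supports 864/10.88 × 1,000 ≈ $79,411 → $79,400.
LTV cap: 80% × $795,000 = $636,000 → $636,000.
Binding constraint: payment-to-income.

$79,400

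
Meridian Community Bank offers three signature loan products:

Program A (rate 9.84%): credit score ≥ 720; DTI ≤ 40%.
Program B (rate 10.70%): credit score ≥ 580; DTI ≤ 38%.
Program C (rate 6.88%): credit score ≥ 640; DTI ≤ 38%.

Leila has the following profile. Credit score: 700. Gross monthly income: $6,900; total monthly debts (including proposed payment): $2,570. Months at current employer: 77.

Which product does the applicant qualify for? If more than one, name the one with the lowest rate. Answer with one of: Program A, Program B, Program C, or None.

DTI = 2,570/6,900 = 37.2%.
Program A: score 700 < 720; DTI 37.2% ≤ 40% → does not qualify.
Program B: score 700 ≥ 580; DTI 37.2% ≤ 38% → qualifies.
Program C: score 700 ≥ 640; DTI 37.2% ≤ 38% → qualifies.
Qualifying: Program B, Program C. Lowest rate is 6.88% → Program C.

Program C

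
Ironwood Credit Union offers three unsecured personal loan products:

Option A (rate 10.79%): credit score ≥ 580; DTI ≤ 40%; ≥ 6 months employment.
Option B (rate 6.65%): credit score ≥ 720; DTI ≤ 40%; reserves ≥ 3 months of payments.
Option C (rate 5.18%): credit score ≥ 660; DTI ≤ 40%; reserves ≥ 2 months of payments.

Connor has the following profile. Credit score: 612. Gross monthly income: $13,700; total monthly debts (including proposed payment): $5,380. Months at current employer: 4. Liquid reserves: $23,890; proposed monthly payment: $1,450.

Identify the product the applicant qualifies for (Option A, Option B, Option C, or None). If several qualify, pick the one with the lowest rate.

None

DTI = 5,380/13,700 = 39.3%.
Reserves = 23,890/1,450 = 16.5 months.
Option A: score 612 ≥ 580; DTI 39.3% ≤ 40%; employment 4 < 6 mo → does not qualify.
Option B: score 612 < 720; DTI 39.3% ≤ 40%; reserves 16.5 ≥ 3 mo → does not qualify.
Option C: score 612 < 660; DTI 39.3% ≤ 40%; reserves 16.5 ≥ 2 mo → does not qualify.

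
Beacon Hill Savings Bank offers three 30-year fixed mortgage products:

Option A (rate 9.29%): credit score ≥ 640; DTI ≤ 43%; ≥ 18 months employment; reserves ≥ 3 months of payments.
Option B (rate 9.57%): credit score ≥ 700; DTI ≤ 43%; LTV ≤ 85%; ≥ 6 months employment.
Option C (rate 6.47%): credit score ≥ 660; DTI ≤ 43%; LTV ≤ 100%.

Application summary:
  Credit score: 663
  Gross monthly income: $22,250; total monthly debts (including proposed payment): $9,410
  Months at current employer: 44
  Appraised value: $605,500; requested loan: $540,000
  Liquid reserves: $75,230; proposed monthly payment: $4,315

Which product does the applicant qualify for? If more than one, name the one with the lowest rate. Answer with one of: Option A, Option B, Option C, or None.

Option C

DTI = 9,410/22,250 = 42.3%.
LTV = 540,000/605,500 = 89.2%.
Reserves = 75,230/4,315 = 17.4 months.
Option A: score 663 ≥ 640; DTI 42.3% ≤ 43%; employment 44 ≥ 18 mo; reserves 17.4 ≥ 3 mo → qualifies.
Option B: score 663 < 700; DTI 42.3% ≤ 43%; LTV 89.2% > 85%; employment 44 ≥ 6 mo → does not qualify.
Option C: score 663 ≥ 660; DTI 42.3% ≤ 43%; LTV 89.2% ≤ 100% → qualifies.
Qualifying: Option A, Option C. Lowest rate is 6.47% → Option C.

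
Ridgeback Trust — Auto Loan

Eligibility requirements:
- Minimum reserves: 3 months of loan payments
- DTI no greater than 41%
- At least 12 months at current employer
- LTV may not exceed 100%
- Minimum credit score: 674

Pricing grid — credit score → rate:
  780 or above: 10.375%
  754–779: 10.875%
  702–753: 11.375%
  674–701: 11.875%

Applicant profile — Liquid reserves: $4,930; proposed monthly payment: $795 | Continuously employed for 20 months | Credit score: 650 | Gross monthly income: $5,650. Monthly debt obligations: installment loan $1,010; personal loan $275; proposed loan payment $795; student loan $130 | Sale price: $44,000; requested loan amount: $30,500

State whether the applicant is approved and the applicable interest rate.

Credit score 650 < 674 (below minimum)
Employment 20 ≥ 12 months
Liquid reserves cover 4,930/795 = 6.2 months — ≥ 3 required
Total monthly debts = (1,010 + 275 + 795 + 130) = 2,210. DTI: 2,210 ÷ 5,650 = 39.1%, within the 41% cap
LTV: 30,500 ÷ 44,000 = 69.3%, within 100% cap
Not all requirements met → denied.

Denied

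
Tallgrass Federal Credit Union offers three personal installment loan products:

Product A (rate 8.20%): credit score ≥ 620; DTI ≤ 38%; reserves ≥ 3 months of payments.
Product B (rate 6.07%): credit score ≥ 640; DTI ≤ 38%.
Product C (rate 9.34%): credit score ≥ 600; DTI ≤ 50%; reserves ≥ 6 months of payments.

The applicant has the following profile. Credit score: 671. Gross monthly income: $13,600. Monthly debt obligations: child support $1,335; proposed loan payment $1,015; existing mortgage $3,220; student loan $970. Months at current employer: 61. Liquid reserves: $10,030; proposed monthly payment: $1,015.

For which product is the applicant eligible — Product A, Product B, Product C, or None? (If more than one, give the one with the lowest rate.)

Product C

Total debts = (1,335 + 1,015 + 3,220 + 970) = 6,540; DTI = 6,540/13,600 = 48.1%.
Reserves = 10,030/1,015 = 9.9 months.
Product A: score 671 ≥ 620; DTI 48.1% > 38%; reserves 9.9 ≥ 3 mo → does not qualify.
Product B: score 671 ≥ 640; DTI 48.1% > 38% → does not qualify.
Product C: score 671 ≥ 600; DTI 48.1% ≤ 50%; reserves 9.9 ≥ 6 mo → qualifies.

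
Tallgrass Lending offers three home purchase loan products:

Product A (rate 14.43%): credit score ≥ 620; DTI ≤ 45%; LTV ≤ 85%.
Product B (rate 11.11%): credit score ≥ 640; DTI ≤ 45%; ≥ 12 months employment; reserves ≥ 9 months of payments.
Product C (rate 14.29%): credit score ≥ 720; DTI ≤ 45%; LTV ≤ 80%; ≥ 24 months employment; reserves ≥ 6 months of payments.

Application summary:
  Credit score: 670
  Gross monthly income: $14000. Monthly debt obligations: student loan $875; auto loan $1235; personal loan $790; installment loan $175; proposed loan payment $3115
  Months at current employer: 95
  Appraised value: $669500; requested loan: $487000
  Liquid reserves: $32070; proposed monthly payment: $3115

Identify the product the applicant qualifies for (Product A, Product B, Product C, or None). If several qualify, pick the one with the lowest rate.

Total debts = (875 + 1,235 + 790 + 175 + 3,115) = 6,190; DTI = 6,190/14,000 = 44.2%.
LTV = 487,000/669,500 = 72.7%.
Reserves = 32,070/3,115 = 10.3 months.
Product A: score 670 ≥ 620; DTI 44.2% ≤ 45%; LTV 72.7% ≤ 85% → qualifies.
Product B: score 670 ≥ 640; DTI 44.2% ≤ 45%; employment 95 ≥ 12 mo; reserves 10.3 ≥ 9 mo → qualifies.
Product C: score 670 < 720; DTI 44.2% ≤ 45%; LTV 72.7% ≤ 80%; employment 95 ≥ 24 mo; reserves 10.3 ≥ 6 mo → does not qualify.
Qualifying: Product A, Product B. Lowest rate is 11.11% → Product B.

Product B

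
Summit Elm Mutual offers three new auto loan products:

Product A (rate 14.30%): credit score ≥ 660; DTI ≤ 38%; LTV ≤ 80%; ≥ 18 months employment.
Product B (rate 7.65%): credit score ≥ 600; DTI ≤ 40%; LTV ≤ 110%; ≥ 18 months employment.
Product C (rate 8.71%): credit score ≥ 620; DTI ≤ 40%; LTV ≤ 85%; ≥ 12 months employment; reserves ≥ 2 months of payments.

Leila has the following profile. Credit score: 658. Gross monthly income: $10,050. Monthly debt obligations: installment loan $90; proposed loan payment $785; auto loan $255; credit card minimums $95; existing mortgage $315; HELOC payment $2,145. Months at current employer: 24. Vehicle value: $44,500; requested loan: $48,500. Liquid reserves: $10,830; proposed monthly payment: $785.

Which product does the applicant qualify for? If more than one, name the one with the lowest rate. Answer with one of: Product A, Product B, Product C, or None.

Total debts = (90 + 785 + 255 + 95 + 315 + 2,145) = 3,685; DTI = 3,685/10,050 = 36.7%.
LTV = 48,500/44,500 = 109%.
Reserves = 10,830/785 = 13.8 months.
Product A: score 658 < 660; DTI 36.7% ≤ 38%; LTV 109% > 80%; employment 24 ≥ 18 mo → does not qualify.
Product B: score 658 ≥ 600; DTI 36.7% ≤ 40%; LTV 109% ≤ 110%; employment 24 ≥ 18 mo → qualifies.
Product C: score 658 ≥ 620; DTI 36.7% ≤ 40%; LTV 109% > 85%; employment 24 ≥ 12 mo; reserves 13.8 ≥ 2 mo → does not qualify.

Product B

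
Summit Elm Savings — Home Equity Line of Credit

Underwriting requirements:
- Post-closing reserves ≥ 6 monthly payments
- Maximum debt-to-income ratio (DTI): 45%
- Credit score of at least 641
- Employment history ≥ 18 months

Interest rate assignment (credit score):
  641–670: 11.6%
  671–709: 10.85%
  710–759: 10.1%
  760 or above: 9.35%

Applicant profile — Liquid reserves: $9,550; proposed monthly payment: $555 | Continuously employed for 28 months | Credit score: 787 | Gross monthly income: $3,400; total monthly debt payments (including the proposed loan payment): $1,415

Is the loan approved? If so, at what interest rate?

Approved at 9.35%

Credit score 787 ≥ 641 (meets minimum)
Reserves = 9,550/555 = 17.2 months ≥ 6
DTI = 1,415/3,400 = 41.6% ≤ 45%
Employment 28 ≥ 18 months
All requirements met. Score 787 falls in the 760 or above tier → 9.35%.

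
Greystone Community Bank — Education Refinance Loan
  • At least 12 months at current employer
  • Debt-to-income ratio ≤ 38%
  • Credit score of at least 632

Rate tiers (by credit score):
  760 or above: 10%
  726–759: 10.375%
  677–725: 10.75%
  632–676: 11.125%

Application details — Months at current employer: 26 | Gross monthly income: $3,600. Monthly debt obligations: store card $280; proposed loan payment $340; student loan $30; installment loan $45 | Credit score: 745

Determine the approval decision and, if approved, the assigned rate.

Credit score 745 ≥ 632 (meets minimum)
Total monthly debts = (280 + 340 + 30 + 45) = 695. DTI: 695 ÷ 3,600 = 19.3%, within the 38% cap
Employment 26 ≥ 12 months
All requirements met. Score 745 falls in the 726–759 tier → 10.375%.

Approved at 10.375%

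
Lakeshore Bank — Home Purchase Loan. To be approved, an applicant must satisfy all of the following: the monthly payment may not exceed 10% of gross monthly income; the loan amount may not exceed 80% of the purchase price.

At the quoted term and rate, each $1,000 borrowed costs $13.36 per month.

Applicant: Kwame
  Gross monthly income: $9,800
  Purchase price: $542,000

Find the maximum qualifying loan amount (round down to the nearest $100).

Payment cap: 10% × $9,800 = $980/month.
At $13.36 per $1,000, that supports 980/13.36 × 1,000 ≈ $73,353 → $73,300.
LTV cap: 80% × $542,000 = $433,600 → $433,600.
Binding constraint: payment-to-income.

$73,300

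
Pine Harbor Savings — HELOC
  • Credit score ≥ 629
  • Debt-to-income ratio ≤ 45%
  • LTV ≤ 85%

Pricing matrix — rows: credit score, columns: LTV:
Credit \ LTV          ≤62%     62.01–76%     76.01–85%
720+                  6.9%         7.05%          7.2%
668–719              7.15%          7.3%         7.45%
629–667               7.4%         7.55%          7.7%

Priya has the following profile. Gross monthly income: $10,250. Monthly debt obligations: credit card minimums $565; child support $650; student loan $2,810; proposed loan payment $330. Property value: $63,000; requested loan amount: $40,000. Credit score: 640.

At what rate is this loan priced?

7.55%

Credit score 640 ≥ 629; Total monthly debts = (565 + 650 + 2,810 + 330) = 4,355. Debt-to-income = 4,355/10,250 = 42.5% — meets 45% limit
LTV = 40,000/63,000 = 63.5% ≤ 85%
Row: 640 falls in 629–667. Column: 63.5% falls in 62.01–76%. Rate = 7.55%.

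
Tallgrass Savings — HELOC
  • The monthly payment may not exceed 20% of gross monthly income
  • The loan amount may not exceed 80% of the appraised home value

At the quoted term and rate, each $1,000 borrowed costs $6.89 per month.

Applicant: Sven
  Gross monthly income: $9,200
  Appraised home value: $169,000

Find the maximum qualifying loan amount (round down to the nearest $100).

Payment cap: 20% × $9,200 = $1,840/month.
At $6.89 per $1,000, that supports 1,840/6.89 × 1,000 ≈ $267,053 → $267,000.
LTV cap: 80% × $169,000 = $135,200 → $135,200.
Binding constraint: loan-to-value.

$135,200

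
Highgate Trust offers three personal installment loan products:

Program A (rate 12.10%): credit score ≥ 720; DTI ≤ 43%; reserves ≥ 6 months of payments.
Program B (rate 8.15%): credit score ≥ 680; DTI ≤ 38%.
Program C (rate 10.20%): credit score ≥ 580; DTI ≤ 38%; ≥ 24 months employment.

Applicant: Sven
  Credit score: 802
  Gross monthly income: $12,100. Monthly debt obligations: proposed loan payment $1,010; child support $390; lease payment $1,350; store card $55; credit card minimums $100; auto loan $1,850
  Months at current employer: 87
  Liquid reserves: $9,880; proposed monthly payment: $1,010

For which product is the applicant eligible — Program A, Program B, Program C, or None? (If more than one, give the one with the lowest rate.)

Total debts = (1,010 + 390 + 1,350 + 55 + 100 + 1,850) = 4,755; DTI = 4,755/12,100 = 39.3%.
Reserves = 9,880/1,010 = 9.8 months.
Program A: score 802 ≥ 720; DTI 39.3% ≤ 43%; reserves 9.8 ≥ 6 mo → qualifies.
Program B: score 802 ≥ 680; DTI 39.3% > 38% → does not qualify.
Program C: score 802 ≥ 580; DTI 39.3% > 38%; employment 87 ≥ 24 mo → does not qualify.

Program A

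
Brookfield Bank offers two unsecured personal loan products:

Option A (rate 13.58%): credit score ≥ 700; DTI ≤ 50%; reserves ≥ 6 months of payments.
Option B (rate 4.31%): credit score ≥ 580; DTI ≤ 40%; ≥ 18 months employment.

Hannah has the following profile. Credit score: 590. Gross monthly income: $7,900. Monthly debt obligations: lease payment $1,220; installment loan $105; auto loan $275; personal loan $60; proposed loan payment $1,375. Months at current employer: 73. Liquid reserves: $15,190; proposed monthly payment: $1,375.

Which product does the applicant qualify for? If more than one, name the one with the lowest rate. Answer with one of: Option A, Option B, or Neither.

Option B

Total debts = (1,220 + 105 + 275 + 60 + 1,375) = 3,035; DTI = 3,035/7,900 = 38.4%.
Reserves = 15,190/1,375 = 11.0 months.
Option A: score 590 < 700; DTI 38.4% ≤ 50%; reserves 11.0 ≥ 6 mo → does not qualify.
Option B: score 590 ≥ 580; DTI 38.4% ≤ 40%; employment 73 ≥ 18 mo → qualifies.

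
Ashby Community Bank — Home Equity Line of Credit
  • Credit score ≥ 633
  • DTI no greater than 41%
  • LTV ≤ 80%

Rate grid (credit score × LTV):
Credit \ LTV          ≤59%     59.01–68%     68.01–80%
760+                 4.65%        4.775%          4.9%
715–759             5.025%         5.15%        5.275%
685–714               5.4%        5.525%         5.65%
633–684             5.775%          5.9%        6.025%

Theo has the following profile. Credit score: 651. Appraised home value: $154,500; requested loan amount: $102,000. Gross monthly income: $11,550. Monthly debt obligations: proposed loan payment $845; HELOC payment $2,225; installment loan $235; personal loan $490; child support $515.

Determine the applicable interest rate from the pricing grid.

5.9%

Credit score 651 ≥ 633; Total monthly debts = (845 + 2,225 + 235 + 490 + 515) = 4,310. DTI: 4,310 ÷ 11,550 = 37.3%, within the 41% cap
LTV = 102,000/154,500 = 66% ≤ 80%
Score 651 is in the 633–684 band; LTV 66% is in the 59.01–68% band → 5.9%.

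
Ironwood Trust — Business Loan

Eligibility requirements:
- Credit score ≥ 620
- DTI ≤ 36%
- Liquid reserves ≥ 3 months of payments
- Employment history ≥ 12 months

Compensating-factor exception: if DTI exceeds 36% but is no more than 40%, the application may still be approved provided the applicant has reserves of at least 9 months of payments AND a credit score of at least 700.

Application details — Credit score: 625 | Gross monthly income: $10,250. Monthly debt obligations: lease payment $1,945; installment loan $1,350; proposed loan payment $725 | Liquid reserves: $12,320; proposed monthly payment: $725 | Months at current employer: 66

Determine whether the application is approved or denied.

Credit score 625 ≥ 620 (meets base)
Total debts = (1,945 + 1,350 + 725) = 4,020. DTI = 4,020/10,250 = 39.2% > 36% — standard DTI limit exceeded.
Reserves: 12,320 ÷ 725 = 17.0 months (meets 3-month minimum)
Employment 66 ≥ 12 months
DTI 39.2% is within the 36%–40% exception band; checking compensating factors.
Reserves 17.0 ≥ 9 months; credit score 625 < 700.
Compensating-factor requirement not fully met.

Denied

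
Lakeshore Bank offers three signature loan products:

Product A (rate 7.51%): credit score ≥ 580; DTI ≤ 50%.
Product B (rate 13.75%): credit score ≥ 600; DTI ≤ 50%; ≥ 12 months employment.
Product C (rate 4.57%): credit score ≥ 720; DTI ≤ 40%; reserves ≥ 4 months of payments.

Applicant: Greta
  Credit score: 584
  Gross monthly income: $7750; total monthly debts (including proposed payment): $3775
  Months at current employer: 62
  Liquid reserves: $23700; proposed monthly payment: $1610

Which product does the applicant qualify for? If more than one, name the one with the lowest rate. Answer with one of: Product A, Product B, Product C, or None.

DTI = 3,775/7,750 = 48.7%.
Reserves = 23,700/1,610 = 14.7 months.
Product A: score 584 ≥ 580; DTI 48.7% ≤ 50% → qualifies.
Product B: score 584 < 600; DTI 48.7% ≤ 50%; employment 62 ≥ 12 mo → does not qualify.
Product C: score 584 < 720; DTI 48.7% > 40%; reserves 14.7 ≥ 4 mo → does not qualify.

Product A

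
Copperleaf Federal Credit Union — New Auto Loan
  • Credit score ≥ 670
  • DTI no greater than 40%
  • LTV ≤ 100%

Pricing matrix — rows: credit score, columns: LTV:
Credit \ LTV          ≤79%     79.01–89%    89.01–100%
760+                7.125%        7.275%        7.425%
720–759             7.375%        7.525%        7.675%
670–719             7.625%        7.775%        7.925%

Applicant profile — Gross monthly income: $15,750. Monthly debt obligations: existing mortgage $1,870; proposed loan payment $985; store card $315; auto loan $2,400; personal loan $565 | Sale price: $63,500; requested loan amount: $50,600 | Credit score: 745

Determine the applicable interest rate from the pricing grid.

7.525%

Credit score 745 ≥ 670; Total monthly debts = (1,870 + 985 + 315 + 2,400 + 565) = 6,135. DTI: 6,135 ÷ 15,750 = 39%, within the 40% cap
LTV = 50,600/63,500 = 79.7% ≤ 100%
Score 745 is in the 720–759 band; LTV 79.7% is in the 79.01–89% band → 7.525%.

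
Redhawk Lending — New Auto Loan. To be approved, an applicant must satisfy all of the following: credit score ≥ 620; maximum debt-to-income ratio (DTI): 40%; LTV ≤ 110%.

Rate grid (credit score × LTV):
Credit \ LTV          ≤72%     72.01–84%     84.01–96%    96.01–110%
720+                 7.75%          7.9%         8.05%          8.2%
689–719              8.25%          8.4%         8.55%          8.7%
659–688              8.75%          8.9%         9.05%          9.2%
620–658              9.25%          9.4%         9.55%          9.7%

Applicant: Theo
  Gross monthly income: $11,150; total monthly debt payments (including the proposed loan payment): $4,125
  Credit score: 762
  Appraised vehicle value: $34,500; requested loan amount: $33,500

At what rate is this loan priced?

Credit score 762 ≥ 620; Debt-to-income = 4,125/11,150 = 37% — meets 40% limit
LTV = 33,500/34,500 = 97.1% ≤ 110%
Credit 762 → row 720+; LTV 97.1% → column 96.01–110%. Grid cell → 8.2%.

8.2%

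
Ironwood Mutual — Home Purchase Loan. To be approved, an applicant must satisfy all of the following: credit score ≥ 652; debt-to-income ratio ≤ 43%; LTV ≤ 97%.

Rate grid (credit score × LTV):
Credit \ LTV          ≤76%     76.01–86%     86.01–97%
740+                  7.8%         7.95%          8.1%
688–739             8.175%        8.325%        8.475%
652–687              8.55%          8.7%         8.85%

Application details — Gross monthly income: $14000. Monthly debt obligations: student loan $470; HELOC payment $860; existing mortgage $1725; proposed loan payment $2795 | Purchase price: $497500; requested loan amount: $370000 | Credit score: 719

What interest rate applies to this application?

Credit score 719 ≥ 652; Total monthly debts = (470 + 860 + 1,725 + 2,795) = 5,850. DTI = 5,850/14,000 = 41.8% ≤ 43%
LTV: 370,000 ÷ 497,500 = 74.4%, within 97% cap
Score 719 is in the 688–739 band; LTV 74.4% is in the ≤76% band → 8.175%.

8.175%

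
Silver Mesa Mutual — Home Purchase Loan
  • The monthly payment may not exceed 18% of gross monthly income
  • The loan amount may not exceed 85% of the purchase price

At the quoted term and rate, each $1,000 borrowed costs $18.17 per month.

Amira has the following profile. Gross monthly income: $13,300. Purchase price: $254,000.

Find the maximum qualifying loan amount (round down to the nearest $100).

Payment cap: 18% × $13,300 = $2,394/month.
At $18.17 per $1,000, that supports 2,394/18.17 × 1,000 ≈ $131,755 → $131,700.
LTV cap: 85% × $254,000 = $215,900 → $215,900.
Binding constraint: payment-to-income.

$131,700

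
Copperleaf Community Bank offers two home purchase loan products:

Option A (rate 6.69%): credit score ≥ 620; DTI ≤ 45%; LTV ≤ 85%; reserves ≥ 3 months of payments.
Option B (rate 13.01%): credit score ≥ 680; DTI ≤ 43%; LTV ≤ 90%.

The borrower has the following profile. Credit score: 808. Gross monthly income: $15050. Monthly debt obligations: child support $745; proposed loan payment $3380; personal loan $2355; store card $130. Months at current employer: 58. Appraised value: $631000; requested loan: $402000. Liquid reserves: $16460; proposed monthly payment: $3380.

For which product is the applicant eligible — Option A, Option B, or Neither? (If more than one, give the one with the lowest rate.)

Total debts = (745 + 3,380 + 2,355 + 130) = 6,610; DTI = 6,610/15,050 = 43.9%.
LTV = 402,000/631,000 = 63.7%.
Reserves = 16,460/3,380 = 4.9 months.
Option A: score 808 ≥ 620; DTI 43.9% ≤ 45%; LTV 63.7% ≤ 85%; reserves 4.9 ≥ 3 mo → qualifies.
Option B: score 808 ≥ 680; DTI 43.9% > 43%; LTV 63.7% ≤ 90% → does not qualify.

Option A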